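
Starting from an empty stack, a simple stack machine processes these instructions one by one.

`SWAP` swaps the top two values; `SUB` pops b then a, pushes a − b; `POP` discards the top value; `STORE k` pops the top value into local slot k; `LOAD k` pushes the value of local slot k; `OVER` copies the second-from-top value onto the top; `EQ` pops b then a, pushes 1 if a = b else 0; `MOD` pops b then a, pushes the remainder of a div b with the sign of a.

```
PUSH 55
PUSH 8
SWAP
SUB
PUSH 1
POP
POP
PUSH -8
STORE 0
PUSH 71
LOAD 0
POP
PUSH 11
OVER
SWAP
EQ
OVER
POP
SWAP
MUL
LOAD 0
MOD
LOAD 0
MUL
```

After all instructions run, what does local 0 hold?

-8

PUSH 55 → 55
PUSH 8  → 55 8
SWAP    → 8 55
SUB     → -47
PUSH 1  → -47 1
POP     → -47
POP     → (empty)
PUSH -8 → -8
STORE 0 → (empty)
PUSH 71 → 71
LOAD 0  → 71 -8
POP     → 71
PUSH 11 → 71 11
OVER    → 71 11 71
SWAP    → 71 71 11
EQ      → 71 0
OVER    → 71 0 71
POP     → 71 0
SWAP    → 0 71
MUL     → 0
LOAD 0  → 0 -8
MOD     → 0
LOAD 0  → 0 -8
MUL     → 0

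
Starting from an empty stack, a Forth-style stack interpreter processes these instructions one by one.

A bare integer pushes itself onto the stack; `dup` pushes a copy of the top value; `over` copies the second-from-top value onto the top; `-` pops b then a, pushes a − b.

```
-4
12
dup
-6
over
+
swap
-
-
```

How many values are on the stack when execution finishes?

2

-4   → -4
12   → -4 12
dup  → -4 12 12
-6   → -4 12 12 -6
over → -4 12 12 -6 12
+    → -4 12 12 6
swap → -4 12 6 12
-    → -4 12 -6
-    → -4 18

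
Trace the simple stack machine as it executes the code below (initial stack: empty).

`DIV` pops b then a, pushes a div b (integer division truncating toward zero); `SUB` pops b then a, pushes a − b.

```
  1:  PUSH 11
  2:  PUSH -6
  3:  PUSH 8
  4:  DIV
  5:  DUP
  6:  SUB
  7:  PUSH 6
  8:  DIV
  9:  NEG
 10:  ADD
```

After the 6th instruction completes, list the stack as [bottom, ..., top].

PUSH 11 -> 11
PUSH -6 -> 11 -6
PUSH 8  -> 11 -6 8
DIV     -> 11 0
DUP     -> 11 0 0
SUB     -> 11 0

[11, 0]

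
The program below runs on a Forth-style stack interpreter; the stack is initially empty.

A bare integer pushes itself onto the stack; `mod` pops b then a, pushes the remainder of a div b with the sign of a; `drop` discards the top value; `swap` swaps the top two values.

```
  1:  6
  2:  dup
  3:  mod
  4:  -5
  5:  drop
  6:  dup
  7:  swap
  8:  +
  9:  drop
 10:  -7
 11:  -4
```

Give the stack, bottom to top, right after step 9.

[]

6    → 6
dup  → 6 6
mod  → 0
-5   → 0 -5
drop → 0
dup  → 0 0
swap → 0 0
+    → 0
drop → (empty)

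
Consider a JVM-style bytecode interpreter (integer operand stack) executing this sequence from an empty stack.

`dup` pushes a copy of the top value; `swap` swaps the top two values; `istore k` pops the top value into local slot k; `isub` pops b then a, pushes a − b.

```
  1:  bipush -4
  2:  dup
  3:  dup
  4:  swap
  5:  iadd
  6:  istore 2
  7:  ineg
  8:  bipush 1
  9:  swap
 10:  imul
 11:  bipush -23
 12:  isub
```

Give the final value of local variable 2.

-8

bipush -4  -> -4
dup        -> -4 -4
dup        -> -4 -4 -4
swap       -> -4 -4 -4
iadd       -> -4 -8
istore 2   -> -4
ineg       -> 4
bipush 1   -> 4 1
swap       -> 1 4
imul       -> 4
bipush -23 -> 4 -23
isub       -> 27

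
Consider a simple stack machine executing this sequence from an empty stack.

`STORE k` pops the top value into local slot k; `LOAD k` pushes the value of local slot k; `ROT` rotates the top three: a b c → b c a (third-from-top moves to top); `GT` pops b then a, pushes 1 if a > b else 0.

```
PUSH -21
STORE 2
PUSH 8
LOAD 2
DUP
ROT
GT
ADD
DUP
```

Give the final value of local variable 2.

PUSH -21 -> -21
STORE 2  -> (empty)
PUSH 8   -> 8
LOAD 2   -> 8 -21
DUP      -> 8 -21 -21
ROT      -> -21 -21 8
GT       -> -21 0
ADD      -> -21
DUP      -> -21 -21

-21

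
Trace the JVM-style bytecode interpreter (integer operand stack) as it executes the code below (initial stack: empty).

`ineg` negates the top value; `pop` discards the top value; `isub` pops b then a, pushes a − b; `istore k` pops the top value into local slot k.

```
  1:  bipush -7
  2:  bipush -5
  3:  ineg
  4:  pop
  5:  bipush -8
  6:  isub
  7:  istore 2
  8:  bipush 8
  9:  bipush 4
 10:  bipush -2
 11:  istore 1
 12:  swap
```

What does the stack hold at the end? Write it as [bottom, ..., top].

[4, 8]

bipush -7 -> -7
bipush -5 -> -7 -5
ineg      -> -7 5
pop       -> -7
bipush -8 -> -7 -8
isub      -> 1
istore 2  -> (empty)
bipush 8  -> 8
bipush 4  -> 8 4
bipush -2 -> 8 4 -2
istore 1  -> 8 4
swap      -> 4 8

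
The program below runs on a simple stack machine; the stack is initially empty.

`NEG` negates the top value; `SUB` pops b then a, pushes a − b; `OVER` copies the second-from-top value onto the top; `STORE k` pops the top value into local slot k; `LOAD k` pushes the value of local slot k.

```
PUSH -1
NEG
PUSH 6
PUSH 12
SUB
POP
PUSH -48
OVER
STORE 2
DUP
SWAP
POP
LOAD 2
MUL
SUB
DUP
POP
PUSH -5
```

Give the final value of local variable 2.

PUSH -1   [-1]
NEG       [1]
PUSH 6    [1, 6]
PUSH 12   [1, 6, 12]
SUB       [1, -6]
POP       [1]
PUSH -48  [1, -48]
OVER      [1, -48, 1]
STORE 2   [1, -48]
DUP       [1, -48, -48]
SWAP      [1, -48, -48]
POP       [1, -48]
LOAD 2    [1, -48, 1]
MUL       [1, -48]
SUB       [49]
DUP       [49, 49]
POP       [49]
PUSH -5   [49, -5]

1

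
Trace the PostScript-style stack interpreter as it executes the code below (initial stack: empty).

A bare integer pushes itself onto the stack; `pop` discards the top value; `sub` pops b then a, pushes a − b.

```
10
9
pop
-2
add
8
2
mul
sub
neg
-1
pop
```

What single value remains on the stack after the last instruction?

8

10  -> [10]
9   -> [10, 9]
pop -> [10]
-2  -> [10, -2]
add -> [8]
8   -> [8, 8]
2   -> [8, 8, 2]
mul -> [8, 16]
sub -> [-8]
neg -> [8]
-1  -> [8, -1]
pop -> [8]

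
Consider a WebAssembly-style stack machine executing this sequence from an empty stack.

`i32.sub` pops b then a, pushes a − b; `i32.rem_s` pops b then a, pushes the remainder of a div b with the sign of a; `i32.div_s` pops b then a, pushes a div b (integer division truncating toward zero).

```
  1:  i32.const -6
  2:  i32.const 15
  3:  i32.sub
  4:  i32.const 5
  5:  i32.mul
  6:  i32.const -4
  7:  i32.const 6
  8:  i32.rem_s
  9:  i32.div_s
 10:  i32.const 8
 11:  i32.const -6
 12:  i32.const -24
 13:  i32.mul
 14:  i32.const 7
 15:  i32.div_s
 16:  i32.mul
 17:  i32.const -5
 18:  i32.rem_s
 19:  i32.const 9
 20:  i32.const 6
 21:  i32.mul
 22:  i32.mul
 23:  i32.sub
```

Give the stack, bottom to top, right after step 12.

[26, 8, -6, -24]

i32.const -6   [-6]
i32.const 15   [-6, 15]
i32.sub        [-21]
i32.const 5    [-21, 5]
i32.mul        [-105]
i32.const -4   [-105, -4]
i32.const 6    [-105, -4, 6]
i32.rem_s      [-105, -4]
i32.div_s      [26]
i32.const 8    [26, 8]
i32.const -6   [26, 8, -6]
i32.const -24  [26, 8, -6, -24]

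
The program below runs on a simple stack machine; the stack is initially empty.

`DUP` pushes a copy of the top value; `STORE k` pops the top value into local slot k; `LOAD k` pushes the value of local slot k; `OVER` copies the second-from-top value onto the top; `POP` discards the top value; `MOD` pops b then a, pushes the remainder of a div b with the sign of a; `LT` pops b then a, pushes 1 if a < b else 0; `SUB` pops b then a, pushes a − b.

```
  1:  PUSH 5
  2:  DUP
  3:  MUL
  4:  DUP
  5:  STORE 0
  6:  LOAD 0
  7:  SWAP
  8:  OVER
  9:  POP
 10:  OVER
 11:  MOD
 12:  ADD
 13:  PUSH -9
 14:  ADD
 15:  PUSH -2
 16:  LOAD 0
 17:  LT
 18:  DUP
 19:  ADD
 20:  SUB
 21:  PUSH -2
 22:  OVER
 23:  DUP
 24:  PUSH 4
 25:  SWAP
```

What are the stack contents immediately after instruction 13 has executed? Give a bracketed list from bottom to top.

[25, -9]

PUSH 5   [5]
DUP      [5, 5]
MUL      [25]
DUP      [25, 25]
STORE 0  [25]
LOAD 0   [25, 25]
SWAP     [25, 25]
OVER     [25, 25, 25]
POP      [25, 25]
OVER     [25, 25, 25]
MOD      [25, 0]
ADD      [25]
PUSH -9  [25, -9]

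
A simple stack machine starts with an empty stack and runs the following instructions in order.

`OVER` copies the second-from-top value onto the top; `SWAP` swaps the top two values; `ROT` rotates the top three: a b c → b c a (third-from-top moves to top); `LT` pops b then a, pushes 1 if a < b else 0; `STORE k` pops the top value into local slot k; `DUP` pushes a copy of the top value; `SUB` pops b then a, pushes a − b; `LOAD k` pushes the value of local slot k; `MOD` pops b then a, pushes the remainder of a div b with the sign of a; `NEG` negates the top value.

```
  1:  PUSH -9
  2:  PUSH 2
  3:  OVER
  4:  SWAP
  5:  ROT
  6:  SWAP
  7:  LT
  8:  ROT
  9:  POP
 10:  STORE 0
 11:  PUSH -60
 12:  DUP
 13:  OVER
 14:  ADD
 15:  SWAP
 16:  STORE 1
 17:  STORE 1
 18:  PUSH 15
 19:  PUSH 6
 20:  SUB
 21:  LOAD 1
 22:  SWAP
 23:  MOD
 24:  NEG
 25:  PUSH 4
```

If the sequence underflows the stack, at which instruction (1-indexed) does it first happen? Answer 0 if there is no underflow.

8

PUSH -9 : -9
PUSH 2  : -9 2
OVER    : -9 2 -9
SWAP    : -9 -9 2
ROT     : -9 2 -9
SWAP    : -9 -9 2
LT      : -9 1
ROT  — needs 3 operands, stack has 2 → underflow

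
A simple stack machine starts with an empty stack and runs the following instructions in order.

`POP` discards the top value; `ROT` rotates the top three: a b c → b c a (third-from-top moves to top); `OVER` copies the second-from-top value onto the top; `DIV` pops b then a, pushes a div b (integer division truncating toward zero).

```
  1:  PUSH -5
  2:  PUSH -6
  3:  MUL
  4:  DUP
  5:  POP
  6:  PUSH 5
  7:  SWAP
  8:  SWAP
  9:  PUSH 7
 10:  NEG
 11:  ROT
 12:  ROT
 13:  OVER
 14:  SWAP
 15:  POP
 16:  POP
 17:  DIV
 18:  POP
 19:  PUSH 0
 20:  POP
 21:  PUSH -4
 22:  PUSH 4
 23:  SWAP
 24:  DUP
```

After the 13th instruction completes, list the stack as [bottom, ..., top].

PUSH -5 -> [-5]
PUSH -6 -> [-5, -6]
MUL     -> [30]
DUP     -> [30, 30]
POP     -> [30]
PUSH 5  -> [30, 5]
SWAP    -> [5, 30]
SWAP    -> [30, 5]
PUSH 7  -> [30, 5, 7]
NEG     -> [30, 5, -7]
ROT     -> [5, -7, 30]
ROT     -> [-7, 30, 5]
OVER    -> [-7, 30, 5, 30]

[-7, 30, 5, 30]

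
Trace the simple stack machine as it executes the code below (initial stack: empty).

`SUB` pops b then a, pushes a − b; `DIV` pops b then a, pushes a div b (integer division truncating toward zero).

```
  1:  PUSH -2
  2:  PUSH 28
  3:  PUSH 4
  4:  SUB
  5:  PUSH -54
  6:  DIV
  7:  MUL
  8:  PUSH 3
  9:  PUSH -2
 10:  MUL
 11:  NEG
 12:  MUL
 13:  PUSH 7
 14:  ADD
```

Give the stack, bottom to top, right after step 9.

[0, 3, -2]

PUSH -2  : -2
PUSH 28  : -2 28
PUSH 4   : -2 28 4
SUB      : -2 24
PUSH -54 : -2 24 -54
DIV      : -2 0
MUL      : 0
PUSH 3   : 0 3
PUSH -2  : 0 3 -2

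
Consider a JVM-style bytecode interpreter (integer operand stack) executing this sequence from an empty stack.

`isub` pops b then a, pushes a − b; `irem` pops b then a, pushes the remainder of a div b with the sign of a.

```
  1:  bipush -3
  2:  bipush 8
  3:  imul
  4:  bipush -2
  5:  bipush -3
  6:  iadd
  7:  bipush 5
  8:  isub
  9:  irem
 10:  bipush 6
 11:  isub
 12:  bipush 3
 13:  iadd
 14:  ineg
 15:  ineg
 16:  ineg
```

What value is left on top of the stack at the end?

bipush -3 → -3
bipush 8  → -3 8
imul      → -24
bipush -2 → -24 -2
bipush -3 → -24 -2 -3
iadd      → -24 -5
bipush 5  → -24 -5 5
isub      → -24 -10
irem      → -4
bipush 6  → -4 6
isub      → -10
bipush 3  → -10 3
iadd      → -7
ineg      → 7
ineg      → -7
ineg      → 7

7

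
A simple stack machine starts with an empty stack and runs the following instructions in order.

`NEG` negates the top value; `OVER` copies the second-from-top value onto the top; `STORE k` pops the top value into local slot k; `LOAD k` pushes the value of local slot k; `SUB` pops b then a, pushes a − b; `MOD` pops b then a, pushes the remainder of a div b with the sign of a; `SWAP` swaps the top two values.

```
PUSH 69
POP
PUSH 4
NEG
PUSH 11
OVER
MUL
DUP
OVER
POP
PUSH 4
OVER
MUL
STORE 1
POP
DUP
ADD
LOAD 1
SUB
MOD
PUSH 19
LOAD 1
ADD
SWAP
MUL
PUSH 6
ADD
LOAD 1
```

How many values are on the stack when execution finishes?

PUSH 69 → [69]
POP     → []
PUSH 4  → [4]
NEG     → [-4]
PUSH 11 → [-4, 11]
OVER    → [-4, 11, -4]
MUL     → [-4, -44]
DUP     → [-4, -44, -44]
OVER    → [-4, -44, -44, -44]
POP     → [-4, -44, -44]
PUSH 4  → [-4, -44, -44, 4]
OVER    → [-4, -44, -44, 4, -44]
MUL     → [-4, -44, -44, -176]
STORE 1 → [-4, -44, -44]
POP     → [-4, -44]
DUP     → [-4, -44, -44]
ADD     → [-4, -88]
LOAD 1  → [-4, -88, -176]
SUB     → [-4, 88]
MOD     → [-4]
PUSH 19 → [-4, 19]
LOAD 1  → [-4, 19, -176]
ADD     → [-4, -157]
SWAP    → [-157, -4]
MUL     → [628]
PUSH 6  → [628, 6]
ADD     → [634]
LOAD 1  → [634, -176]

2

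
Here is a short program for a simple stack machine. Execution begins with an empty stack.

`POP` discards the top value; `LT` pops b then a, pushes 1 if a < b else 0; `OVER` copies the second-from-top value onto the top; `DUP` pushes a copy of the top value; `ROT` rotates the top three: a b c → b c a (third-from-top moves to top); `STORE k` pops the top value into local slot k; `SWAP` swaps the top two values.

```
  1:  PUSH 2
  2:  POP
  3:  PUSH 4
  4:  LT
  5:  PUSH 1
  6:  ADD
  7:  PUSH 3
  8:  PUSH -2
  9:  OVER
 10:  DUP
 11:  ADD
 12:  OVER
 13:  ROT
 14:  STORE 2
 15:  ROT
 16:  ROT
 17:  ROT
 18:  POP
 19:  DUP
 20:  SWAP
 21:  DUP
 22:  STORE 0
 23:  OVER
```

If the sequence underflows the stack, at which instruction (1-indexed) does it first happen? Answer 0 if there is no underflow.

PUSH 2 → [2]
POP    → []
PUSH 4 → [4]
LT  — needs 2 operands, stack has 1 → underflow

4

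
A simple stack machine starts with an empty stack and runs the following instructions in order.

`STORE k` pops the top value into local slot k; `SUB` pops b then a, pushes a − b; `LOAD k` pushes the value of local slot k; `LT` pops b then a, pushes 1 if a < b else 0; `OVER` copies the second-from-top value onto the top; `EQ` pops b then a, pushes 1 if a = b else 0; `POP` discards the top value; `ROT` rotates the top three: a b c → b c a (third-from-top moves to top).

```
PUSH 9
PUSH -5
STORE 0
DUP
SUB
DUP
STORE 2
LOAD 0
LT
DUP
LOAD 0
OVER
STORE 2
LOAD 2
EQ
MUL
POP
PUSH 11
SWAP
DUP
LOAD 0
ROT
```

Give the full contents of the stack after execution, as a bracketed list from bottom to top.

[11, 0, -5, 0]

PUSH 9  → 9
PUSH -5 → 9 -5
STORE 0 → 9
DUP     → 9 9
SUB     → 0
DUP     → 0 0
STORE 2 → 0
LOAD 0  → 0 -5
LT      → 0
DUP     → 0 0
LOAD 0  → 0 0 -5
OVER    → 0 0 -5 0
STORE 2 → 0 0 -5
LOAD 2  → 0 0 -5 0
EQ      → 0 0 0
MUL     → 0 0
POP     → 0
PUSH 11 → 0 11
SWAP    → 11 0
DUP     → 11 0 0
LOAD 0  → 11 0 0 -5
ROT     → 11 0 -5 0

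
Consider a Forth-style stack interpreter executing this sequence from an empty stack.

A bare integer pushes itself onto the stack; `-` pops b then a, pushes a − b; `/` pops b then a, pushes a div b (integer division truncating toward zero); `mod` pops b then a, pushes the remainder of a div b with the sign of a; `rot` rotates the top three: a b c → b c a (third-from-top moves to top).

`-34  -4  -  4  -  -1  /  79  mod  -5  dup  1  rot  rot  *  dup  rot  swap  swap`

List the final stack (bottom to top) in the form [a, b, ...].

[34, 25, 25, 1]

-34  → -34
-4   → -34 -4
-    → -30
4    → -30 4
-    → -34
-1   → -34 -1
/    → 34
79   → 34 79
mod  → 34
-5   → 34 -5
dup  → 34 -5 -5
1    → 34 -5 -5 1
rot  → 34 -5 1 -5
rot  → 34 1 -5 -5
*    → 34 1 25
dup  → 34 1 25 25
rot  → 34 25 25 1
swap → 34 25 1 25
swap → 34 25 25 1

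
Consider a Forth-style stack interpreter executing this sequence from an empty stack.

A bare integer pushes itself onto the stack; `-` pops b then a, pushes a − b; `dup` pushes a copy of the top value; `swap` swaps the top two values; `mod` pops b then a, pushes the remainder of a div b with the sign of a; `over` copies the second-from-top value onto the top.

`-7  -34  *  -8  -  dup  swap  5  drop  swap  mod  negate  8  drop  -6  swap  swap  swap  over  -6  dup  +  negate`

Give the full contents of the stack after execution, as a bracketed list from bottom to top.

-7      -7
-34     -7 -34
*       238
-8      238 -8
-       246
dup     246 246
swap    246 246
5       246 246 5
drop    246 246
swap    246 246
mod     0
negate  0
8       0 8
drop    0
-6      0 -6
swap    -6 0
swap    0 -6
swap    -6 0
over    -6 0 -6
-6      -6 0 -6 -6
dup     -6 0 -6 -6 -6
+       -6 0 -6 -12
negate  -6 0 -6 12

[-6, 0, -6, 12]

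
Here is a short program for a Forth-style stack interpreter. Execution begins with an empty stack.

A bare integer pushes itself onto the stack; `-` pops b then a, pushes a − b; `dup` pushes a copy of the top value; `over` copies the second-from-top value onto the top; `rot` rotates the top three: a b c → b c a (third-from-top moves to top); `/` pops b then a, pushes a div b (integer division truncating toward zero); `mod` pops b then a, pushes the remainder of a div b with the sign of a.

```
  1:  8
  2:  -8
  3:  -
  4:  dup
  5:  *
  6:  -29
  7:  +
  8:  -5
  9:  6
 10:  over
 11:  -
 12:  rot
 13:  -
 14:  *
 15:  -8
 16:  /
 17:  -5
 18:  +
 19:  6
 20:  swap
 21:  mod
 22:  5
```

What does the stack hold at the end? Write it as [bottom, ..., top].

8    : [8]
-8   : [8, -8]
-    : [16]
dup  : [16, 16]
*    : [256]
-29  : [256, -29]
+    : [227]
-5   : [227, -5]
6    : [227, -5, 6]
over : [227, -5, 6, -5]
-    : [227, -5, 11]
rot  : [-5, 11, 227]
-    : [-5, -216]
*    : [1080]
-8   : [1080, -8]
/    : [-135]
-5   : [-135, -5]
+    : [-140]
6    : [-140, 6]
swap : [6, -140]
mod  : [6]
5    : [6, 5]

[6, 5]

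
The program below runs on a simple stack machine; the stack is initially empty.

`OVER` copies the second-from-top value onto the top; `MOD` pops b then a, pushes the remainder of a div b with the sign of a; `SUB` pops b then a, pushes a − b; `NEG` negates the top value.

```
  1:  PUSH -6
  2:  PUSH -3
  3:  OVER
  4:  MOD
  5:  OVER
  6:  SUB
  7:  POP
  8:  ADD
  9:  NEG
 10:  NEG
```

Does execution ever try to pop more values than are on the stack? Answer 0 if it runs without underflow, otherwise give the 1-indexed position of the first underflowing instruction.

8

PUSH -6 -> [-6]
PUSH -3 -> [-6, -3]
OVER    -> [-6, -3, -6]
MOD     -> [-6, -3]
OVER    -> [-6, -3, -6]
SUB     -> [-6, 3]
POP     -> [-6]
ADD  — needs 2 operands, stack has 1 → underflow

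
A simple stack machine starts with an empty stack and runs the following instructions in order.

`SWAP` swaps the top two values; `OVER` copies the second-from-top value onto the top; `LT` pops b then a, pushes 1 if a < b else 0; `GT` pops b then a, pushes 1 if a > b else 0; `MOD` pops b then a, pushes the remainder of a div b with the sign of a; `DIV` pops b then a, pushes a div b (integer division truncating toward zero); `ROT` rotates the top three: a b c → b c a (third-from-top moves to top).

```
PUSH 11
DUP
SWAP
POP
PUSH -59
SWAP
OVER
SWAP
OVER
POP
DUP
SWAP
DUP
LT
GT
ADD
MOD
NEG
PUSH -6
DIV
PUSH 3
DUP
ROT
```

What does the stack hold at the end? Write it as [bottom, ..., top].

[3, 3, 0]

PUSH 11  -> [11]
DUP      -> [11, 11]
SWAP     -> [11, 11]
POP      -> [11]
PUSH -59 -> [11, -59]
SWAP     -> [-59, 11]
OVER     -> [-59, 11, -59]
SWAP     -> [-59, -59, 11]
OVER     -> [-59, -59, 11, -59]
POP      -> [-59, -59, 11]
DUP      -> [-59, -59, 11, 11]
SWAP     -> [-59, -59, 11, 11]
DUP      -> [-59, -59, 11, 11, 11]
LT       -> [-59, -59, 11, 0]
GT       -> [-59, -59, 1]
ADD      -> [-59, -58]
MOD      -> [-1]
NEG      -> [1]
PUSH -6  -> [1, -6]
DIV      -> [0]
PUSH 3   -> [0, 3]
DUP      -> [0, 3, 3]
ROT      -> [3, 3, 0]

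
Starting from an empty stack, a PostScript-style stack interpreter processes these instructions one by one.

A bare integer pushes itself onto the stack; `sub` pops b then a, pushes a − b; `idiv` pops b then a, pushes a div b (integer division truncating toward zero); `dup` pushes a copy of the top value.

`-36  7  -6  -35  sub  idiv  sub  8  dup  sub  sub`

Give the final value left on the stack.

-36  -> -36
7    -> -36 7
-6   -> -36 7 -6
-35  -> -36 7 -6 -35
sub  -> -36 7 29
idiv -> -36 0
sub  -> -36
8    -> -36 8
dup  -> -36 8 8
sub  -> -36 0
sub  -> -36

-36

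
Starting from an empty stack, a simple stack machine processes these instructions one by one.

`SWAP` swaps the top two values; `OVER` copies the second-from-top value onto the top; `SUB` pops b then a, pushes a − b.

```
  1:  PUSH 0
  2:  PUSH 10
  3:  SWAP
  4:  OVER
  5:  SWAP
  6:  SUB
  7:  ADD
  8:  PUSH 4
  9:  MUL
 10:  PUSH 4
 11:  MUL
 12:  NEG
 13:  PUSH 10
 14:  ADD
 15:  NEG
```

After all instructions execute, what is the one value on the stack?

PUSH 0  -> 0
PUSH 10 -> 0 10
SWAP    -> 10 0
OVER    -> 10 0 10
SWAP    -> 10 10 0
SUB     -> 10 10
ADD     -> 20
PUSH 4  -> 20 4
MUL     -> 80
PUSH 4  -> 80 4
MUL     -> 320
NEG     -> -320
PUSH 10 -> -320 10
ADD     -> -310
NEG     -> 310

310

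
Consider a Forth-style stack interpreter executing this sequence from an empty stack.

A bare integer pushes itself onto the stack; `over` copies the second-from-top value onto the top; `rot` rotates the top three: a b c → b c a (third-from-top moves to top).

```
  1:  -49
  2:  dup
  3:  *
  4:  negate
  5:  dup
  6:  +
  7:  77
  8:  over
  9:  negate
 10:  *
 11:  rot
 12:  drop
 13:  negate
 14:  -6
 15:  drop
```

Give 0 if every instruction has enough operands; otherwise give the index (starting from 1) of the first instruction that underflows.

11

-49     -49
dup     -49 -49
*       2401
negate  -2401
dup     -2401 -2401
+       -4802
77      -4802 77
over    -4802 77 -4802
negate  -4802 77 4802
*       -4802 369754
rot  — needs 3 operands, stack has 2 → underflow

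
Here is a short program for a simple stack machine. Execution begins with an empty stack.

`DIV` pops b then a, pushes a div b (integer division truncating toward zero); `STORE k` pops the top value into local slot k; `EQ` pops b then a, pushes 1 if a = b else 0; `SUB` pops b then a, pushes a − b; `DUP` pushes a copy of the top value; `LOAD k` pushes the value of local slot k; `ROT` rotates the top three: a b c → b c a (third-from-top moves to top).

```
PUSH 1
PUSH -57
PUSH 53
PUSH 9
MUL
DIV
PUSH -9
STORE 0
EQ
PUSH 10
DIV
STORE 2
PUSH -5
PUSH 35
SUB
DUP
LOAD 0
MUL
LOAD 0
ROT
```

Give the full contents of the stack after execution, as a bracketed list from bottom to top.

[360, -9, -40]

PUSH 1   : [1]
PUSH -57 : [1, -57]
PUSH 53  : [1, -57, 53]
PUSH 9   : [1, -57, 53, 9]
MUL      : [1, -57, 477]
DIV      : [1, 0]
PUSH -9  : [1, 0, -9]
STORE 0  : [1, 0]
EQ       : [0]
PUSH 10  : [0, 10]
DIV      : [0]
STORE 2  : []
PUSH -5  : [-5]
PUSH 35  : [-5, 35]
SUB      : [-40]
DUP      : [-40, -40]
LOAD 0   : [-40, -40, -9]
MUL      : [-40, 360]
LOAD 0   : [-40, 360, -9]
ROT      : [360, -9, -40]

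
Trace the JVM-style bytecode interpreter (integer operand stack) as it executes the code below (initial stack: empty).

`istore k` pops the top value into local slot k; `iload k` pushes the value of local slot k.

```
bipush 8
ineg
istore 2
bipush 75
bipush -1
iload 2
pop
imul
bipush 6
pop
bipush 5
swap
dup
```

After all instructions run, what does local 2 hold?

-8

bipush 8  : [8]
ineg      : [-8]
istore 2  : []
bipush 75 : [75]
bipush -1 : [75, -1]
iload 2   : [75, -1, -8]
pop       : [75, -1]
imul      : [-75]
bipush 6  : [-75, 6]
pop       : [-75]
bipush 5  : [-75, 5]
swap      : [5, -75]
dup       : [5, -75, -75]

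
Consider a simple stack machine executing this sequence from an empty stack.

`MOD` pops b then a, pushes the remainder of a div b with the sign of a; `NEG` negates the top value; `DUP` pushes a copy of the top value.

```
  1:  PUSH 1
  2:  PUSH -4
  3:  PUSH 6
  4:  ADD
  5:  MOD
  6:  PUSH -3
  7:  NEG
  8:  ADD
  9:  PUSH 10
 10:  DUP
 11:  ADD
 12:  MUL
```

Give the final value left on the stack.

PUSH 1  : 1
PUSH -4 : 1 -4
PUSH 6  : 1 -4 6
ADD     : 1 2
MOD     : 1
PUSH -3 : 1 -3
NEG     : 1 3
ADD     : 4
PUSH 10 : 4 10
DUP     : 4 10 10
ADD     : 4 20
MUL     : 80

80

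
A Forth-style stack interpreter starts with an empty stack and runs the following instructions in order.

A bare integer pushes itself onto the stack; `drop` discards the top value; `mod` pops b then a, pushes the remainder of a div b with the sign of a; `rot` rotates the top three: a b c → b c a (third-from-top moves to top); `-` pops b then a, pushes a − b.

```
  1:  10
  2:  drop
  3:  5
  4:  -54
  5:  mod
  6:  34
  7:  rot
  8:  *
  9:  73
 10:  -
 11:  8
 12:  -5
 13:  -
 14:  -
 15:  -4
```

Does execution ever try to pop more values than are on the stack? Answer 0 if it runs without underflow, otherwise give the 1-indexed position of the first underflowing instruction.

10   : [10]
drop : []
5    : [5]
-54  : [5, -54]
mod  : [5]
34   : [5, 34]
rot  — needs 3 operands, stack has 2 → underflow

7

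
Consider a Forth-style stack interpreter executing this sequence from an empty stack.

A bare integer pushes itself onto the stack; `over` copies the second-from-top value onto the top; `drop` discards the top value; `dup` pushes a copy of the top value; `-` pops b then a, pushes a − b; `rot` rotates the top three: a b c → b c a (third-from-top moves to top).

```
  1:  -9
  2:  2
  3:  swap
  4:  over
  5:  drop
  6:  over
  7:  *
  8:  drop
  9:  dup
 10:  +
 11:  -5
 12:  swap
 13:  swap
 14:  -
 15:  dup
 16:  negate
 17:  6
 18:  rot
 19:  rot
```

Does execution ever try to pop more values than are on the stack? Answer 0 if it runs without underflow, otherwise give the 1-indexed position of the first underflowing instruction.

0

-9      [-9]
2       [-9, 2]
swap    [2, -9]
over    [2, -9, 2]
drop    [2, -9]
over    [2, -9, 2]
*       [2, -18]
drop    [2]
dup     [2, 2]
+       [4]
-5      [4, -5]
swap    [-5, 4]
swap    [4, -5]
-       [9]
dup     [9, 9]
negate  [9, -9]
6       [9, -9, 6]
rot     [-9, 6, 9]
rot     [6, 9, -9]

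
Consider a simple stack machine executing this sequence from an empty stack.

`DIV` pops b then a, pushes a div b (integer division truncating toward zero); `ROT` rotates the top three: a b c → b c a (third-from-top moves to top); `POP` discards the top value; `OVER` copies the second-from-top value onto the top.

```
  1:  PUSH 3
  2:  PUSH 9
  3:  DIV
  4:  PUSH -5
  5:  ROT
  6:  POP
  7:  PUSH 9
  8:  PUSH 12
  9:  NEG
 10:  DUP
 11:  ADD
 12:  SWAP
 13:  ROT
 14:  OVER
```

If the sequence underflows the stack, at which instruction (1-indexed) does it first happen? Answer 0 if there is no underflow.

5

PUSH 3   3
PUSH 9   3 9
DIV      0
PUSH -5  0 -5
ROT  — needs 3 operands, stack has 2 → underflow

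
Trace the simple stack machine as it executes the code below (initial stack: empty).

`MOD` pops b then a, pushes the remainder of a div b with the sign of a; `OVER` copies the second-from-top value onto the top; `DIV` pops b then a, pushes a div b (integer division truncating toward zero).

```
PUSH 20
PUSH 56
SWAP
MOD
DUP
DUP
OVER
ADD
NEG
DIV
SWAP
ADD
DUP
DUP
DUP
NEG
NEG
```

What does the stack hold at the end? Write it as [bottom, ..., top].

PUSH 20 -> [20]
PUSH 56 -> [20, 56]
SWAP    -> [56, 20]
MOD     -> [16]
DUP     -> [16, 16]
DUP     -> [16, 16, 16]
OVER    -> [16, 16, 16, 16]
ADD     -> [16, 16, 32]
NEG     -> [16, 16, -32]
DIV     -> [16, 0]
SWAP    -> [0, 16]
ADD     -> [16]
DUP     -> [16, 16]
DUP     -> [16, 16, 16]
DUP     -> [16, 16, 16, 16]
NEG     -> [16, 16, 16, -16]
NEG     -> [16, 16, 16, 16]

[16, 16, 16, 16]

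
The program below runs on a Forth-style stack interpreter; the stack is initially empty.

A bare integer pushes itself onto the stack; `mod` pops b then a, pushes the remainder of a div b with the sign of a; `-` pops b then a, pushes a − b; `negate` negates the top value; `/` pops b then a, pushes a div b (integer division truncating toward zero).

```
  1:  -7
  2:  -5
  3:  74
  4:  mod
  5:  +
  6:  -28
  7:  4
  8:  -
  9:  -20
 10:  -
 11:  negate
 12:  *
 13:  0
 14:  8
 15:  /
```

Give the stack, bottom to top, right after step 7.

[-12, -28, 4]

-7   -7
-5   -7 -5
74   -7 -5 74
mod  -7 -5
+    -12
-28  -12 -28
4    -12 -28 4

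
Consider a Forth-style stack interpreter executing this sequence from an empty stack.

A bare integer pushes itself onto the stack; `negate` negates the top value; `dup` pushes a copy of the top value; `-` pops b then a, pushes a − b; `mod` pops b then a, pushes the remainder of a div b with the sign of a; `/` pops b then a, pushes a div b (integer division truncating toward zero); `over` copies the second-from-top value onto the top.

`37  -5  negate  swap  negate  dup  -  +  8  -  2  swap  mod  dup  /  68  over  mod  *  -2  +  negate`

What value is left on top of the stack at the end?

2

37      37
-5      37 -5
negate  37 5
swap    5 37
negate  5 -37
dup     5 -37 -37
-       5 0
+       5
8       5 8
-       -3
2       -3 2
swap    2 -3
mod     2
dup     2 2
/       1
68      1 68
over    1 68 1
mod     1 0
*       0
-2      0 -2
+       -2
negate  2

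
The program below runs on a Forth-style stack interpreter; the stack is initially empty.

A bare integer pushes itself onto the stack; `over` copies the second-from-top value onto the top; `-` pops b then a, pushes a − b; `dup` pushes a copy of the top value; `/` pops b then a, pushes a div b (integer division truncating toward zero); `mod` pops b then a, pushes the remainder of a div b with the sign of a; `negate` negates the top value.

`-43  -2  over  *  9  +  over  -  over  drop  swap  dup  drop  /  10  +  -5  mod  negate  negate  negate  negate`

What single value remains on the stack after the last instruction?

-43    -> -43
-2     -> -43 -2
over   -> -43 -2 -43
*      -> -43 86
9      -> -43 86 9
+      -> -43 95
over   -> -43 95 -43
-      -> -43 138
over   -> -43 138 -43
drop   -> -43 138
swap   -> 138 -43
dup    -> 138 -43 -43
drop   -> 138 -43
/      -> -3
10     -> -3 10
+      -> 7
-5     -> 7 -5
mod    -> 2
negate -> -2
negate -> 2
negate -> -2
negate -> 2

2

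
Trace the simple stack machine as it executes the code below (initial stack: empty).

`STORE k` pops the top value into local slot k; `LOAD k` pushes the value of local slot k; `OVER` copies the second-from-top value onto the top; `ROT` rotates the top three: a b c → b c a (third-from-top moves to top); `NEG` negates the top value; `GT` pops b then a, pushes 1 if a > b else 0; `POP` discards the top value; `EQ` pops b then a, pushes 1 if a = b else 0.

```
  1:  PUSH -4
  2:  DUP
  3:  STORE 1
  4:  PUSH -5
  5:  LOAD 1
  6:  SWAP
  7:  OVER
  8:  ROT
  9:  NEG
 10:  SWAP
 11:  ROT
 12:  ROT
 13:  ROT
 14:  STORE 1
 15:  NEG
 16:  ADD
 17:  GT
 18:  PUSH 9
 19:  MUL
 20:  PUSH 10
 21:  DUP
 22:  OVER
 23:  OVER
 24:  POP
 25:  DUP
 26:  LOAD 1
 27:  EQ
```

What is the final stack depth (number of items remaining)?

PUSH -4 -> -4
DUP     -> -4 -4
STORE 1 -> -4
PUSH -5 -> -4 -5
LOAD 1  -> -4 -5 -4
SWAP    -> -4 -4 -5
OVER    -> -4 -4 -5 -4
ROT     -> -4 -5 -4 -4
NEG     -> -4 -5 -4 4
SWAP    -> -4 -5 4 -4
ROT     -> -4 4 -4 -5
ROT     -> -4 -4 -5 4
ROT     -> -4 -5 4 -4
STORE 1 -> -4 -5 4
NEG     -> -4 -5 -4
ADD     -> -4 -9
GT      -> 1
PUSH 9  -> 1 9
MUL     -> 9
PUSH 10 -> 9 10
DUP     -> 9 10 10
OVER    -> 9 10 10 10
OVER    -> 9 10 10 10 10
POP     -> 9 10 10 10
DUP     -> 9 10 10 10 10
LOAD 1  -> 9 10 10 10 10 -4
EQ      -> 9 10 10 10 0

5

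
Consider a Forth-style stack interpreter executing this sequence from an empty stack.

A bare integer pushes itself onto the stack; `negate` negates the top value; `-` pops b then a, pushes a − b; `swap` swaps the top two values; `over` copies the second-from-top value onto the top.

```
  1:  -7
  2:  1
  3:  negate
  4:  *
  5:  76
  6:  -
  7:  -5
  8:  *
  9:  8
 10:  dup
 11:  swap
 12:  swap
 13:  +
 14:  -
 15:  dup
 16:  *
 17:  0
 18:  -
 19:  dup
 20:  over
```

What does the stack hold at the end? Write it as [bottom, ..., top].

[108241, 108241, 108241]

-7      -7
1       -7 1
negate  -7 -1
*       7
76      7 76
-       -69
-5      -69 -5
*       345
8       345 8
dup     345 8 8
swap    345 8 8
swap    345 8 8
+       345 16
-       329
dup     329 329
*       108241
0       108241 0
-       108241
dup     108241 108241
over    108241 108241 108241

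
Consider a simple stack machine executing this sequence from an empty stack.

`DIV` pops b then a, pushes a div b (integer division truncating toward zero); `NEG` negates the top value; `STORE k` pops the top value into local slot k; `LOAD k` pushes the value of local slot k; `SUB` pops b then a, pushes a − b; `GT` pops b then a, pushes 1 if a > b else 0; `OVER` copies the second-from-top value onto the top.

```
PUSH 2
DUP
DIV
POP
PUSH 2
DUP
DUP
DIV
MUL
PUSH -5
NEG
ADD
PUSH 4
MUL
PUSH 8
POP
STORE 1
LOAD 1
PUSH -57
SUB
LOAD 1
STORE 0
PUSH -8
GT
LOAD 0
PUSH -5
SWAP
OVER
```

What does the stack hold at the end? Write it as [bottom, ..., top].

PUSH 2   → 2
DUP      → 2 2
DIV      → 1
POP      → (empty)
PUSH 2   → 2
DUP      → 2 2
DUP      → 2 2 2
DIV      → 2 1
MUL      → 2
PUSH -5  → 2 -5
NEG      → 2 5
ADD      → 7
PUSH 4   → 7 4
MUL      → 28
PUSH 8   → 28 8
POP      → 28
STORE 1  → (empty)
LOAD 1   → 28
PUSH -57 → 28 -57
SUB      → 85
LOAD 1   → 85 28
STORE 0  → 85
PUSH -8  → 85 -8
GT       → 1
LOAD 0   → 1 28
PUSH -5  → 1 28 -5
SWAP     → 1 -5 28
OVER     → 1 -5 28 -5

[1, -5, 28, -5]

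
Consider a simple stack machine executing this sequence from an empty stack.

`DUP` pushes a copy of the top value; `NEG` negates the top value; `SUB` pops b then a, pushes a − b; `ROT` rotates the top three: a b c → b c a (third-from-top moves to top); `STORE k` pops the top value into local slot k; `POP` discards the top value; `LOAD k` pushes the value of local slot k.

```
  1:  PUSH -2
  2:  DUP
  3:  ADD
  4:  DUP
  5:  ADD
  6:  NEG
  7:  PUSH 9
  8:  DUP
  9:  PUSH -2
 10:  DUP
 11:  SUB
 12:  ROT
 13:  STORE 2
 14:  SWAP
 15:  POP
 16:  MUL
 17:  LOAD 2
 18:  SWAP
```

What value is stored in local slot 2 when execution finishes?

9

PUSH -2 → [-2]
DUP     → [-2, -2]
ADD     → [-4]
DUP     → [-4, -4]
ADD     → [-8]
NEG     → [8]
PUSH 9  → [8, 9]
DUP     → [8, 9, 9]
PUSH -2 → [8, 9, 9, -2]
DUP     → [8, 9, 9, -2, -2]
SUB     → [8, 9, 9, 0]
ROT     → [8, 9, 0, 9]
STORE 2 → [8, 9, 0]
SWAP    → [8, 0, 9]
POP     → [8, 0]
MUL     → [0]
LOAD 2  → [0, 9]
SWAP    → [9, 0]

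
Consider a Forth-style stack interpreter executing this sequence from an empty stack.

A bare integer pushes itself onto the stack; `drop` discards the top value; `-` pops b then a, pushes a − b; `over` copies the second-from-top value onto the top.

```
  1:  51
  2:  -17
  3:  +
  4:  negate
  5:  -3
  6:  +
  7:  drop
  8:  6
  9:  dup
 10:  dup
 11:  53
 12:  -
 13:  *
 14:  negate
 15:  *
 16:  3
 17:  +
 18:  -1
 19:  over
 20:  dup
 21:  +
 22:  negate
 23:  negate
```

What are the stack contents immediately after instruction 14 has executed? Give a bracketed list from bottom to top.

[6, 282]

51     -> 51
-17    -> 51 -17
+      -> 34
negate -> -34
-3     -> -34 -3
+      -> -37
drop   -> (empty)
6      -> 6
dup    -> 6 6
dup    -> 6 6 6
53     -> 6 6 6 53
-      -> 6 6 -47
*      -> 6 -282
negate -> 6 282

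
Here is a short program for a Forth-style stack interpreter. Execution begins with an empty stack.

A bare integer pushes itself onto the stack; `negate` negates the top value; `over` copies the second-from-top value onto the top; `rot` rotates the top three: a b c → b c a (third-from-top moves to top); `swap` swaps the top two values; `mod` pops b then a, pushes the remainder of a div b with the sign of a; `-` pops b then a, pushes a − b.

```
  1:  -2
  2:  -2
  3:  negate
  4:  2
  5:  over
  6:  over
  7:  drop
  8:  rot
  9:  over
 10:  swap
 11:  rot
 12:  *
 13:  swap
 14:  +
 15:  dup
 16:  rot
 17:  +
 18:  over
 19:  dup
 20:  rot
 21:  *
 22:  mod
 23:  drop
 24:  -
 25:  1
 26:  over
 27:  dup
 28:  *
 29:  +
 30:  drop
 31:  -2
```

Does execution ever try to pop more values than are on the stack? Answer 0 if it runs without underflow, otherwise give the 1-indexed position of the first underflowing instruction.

-2     : [-2]
-2     : [-2, -2]
negate : [-2, 2]
2      : [-2, 2, 2]
over   : [-2, 2, 2, 2]
over   : [-2, 2, 2, 2, 2]
drop   : [-2, 2, 2, 2]
rot    : [-2, 2, 2, 2]
over   : [-2, 2, 2, 2, 2]
swap   : [-2, 2, 2, 2, 2]
rot    : [-2, 2, 2, 2, 2]
*      : [-2, 2, 2, 4]
swap   : [-2, 2, 4, 2]
+      : [-2, 2, 6]
dup    : [-2, 2, 6, 6]
rot    : [-2, 6, 6, 2]
+      : [-2, 6, 8]
over   : [-2, 6, 8, 6]
dup    : [-2, 6, 8, 6, 6]
rot    : [-2, 6, 6, 6, 8]
*      : [-2, 6, 6, 48]
mod    : [-2, 6, 6]
drop   : [-2, 6]
-      : [-8]
1      : [-8, 1]
over   : [-8, 1, -8]
dup    : [-8, 1, -8, -8]
*      : [-8, 1, 64]
+      : [-8, 65]
drop   : [-8]
-2     : [-8, -2]

0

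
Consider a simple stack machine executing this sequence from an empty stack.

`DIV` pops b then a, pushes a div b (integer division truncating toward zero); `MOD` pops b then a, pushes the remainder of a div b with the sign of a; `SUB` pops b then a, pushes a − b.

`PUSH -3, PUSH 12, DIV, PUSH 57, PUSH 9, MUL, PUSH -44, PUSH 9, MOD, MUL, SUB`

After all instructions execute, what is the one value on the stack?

4104

PUSH -3  → [-3]
PUSH 12  → [-3, 12]
DIV      → [0]
PUSH 57  → [0, 57]
PUSH 9   → [0, 57, 9]
MUL      → [0, 513]
PUSH -44 → [0, 513, -44]
PUSH 9   → [0, 513, -44, 9]
MOD      → [0, 513, -8]
MUL      → [0, -4104]
SUB      → [4104]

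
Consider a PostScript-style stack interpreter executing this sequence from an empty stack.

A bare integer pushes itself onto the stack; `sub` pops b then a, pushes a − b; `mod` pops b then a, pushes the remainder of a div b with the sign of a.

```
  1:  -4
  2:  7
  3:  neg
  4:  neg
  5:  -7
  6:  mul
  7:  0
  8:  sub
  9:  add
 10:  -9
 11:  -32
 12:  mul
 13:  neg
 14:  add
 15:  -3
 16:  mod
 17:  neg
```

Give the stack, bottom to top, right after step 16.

[-2]

-4   -4
7    -4 7
neg  -4 -7
neg  -4 7
-7   -4 7 -7
mul  -4 -49
0    -4 -49 0
sub  -4 -49
add  -53
-9   -53 -9
-32  -53 -9 -32
mul  -53 288
neg  -53 -288
add  -341
-3   -341 -3
mod  -2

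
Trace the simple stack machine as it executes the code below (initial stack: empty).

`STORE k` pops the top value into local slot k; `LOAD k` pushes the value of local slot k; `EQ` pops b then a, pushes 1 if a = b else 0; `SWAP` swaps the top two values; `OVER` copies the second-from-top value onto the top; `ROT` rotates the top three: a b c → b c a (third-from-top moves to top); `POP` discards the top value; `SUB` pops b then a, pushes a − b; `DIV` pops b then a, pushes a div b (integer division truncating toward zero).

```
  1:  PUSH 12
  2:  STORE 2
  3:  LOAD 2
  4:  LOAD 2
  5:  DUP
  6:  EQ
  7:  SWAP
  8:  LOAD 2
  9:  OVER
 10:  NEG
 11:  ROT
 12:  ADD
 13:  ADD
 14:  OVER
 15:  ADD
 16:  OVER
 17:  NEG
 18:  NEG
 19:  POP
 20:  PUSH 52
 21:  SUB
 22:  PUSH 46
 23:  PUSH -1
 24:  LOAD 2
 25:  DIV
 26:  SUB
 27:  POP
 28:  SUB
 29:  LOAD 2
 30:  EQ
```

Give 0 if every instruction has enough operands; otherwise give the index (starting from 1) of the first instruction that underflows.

PUSH 12 : [12]
STORE 2 : []
LOAD 2  : [12]
LOAD 2  : [12, 12]
DUP     : [12, 12, 12]
EQ      : [12, 1]
SWAP    : [1, 12]
LOAD 2  : [1, 12, 12]
OVER    : [1, 12, 12, 12]
NEG     : [1, 12, 12, -12]
ROT     : [1, 12, -12, 12]
ADD     : [1, 12, 0]
ADD     : [1, 12]
OVER    : [1, 12, 1]
ADD     : [1, 13]
OVER    : [1, 13, 1]
NEG     : [1, 13, -1]
NEG     : [1, 13, 1]
POP     : [1, 13]
PUSH 52 : [1, 13, 52]
SUB     : [1, -39]
PUSH 46 : [1, -39, 46]
PUSH -1 : [1, -39, 46, -1]
LOAD 2  : [1, -39, 46, -1, 12]
DIV     : [1, -39, 46, 0]
SUB     : [1, -39, 46]
POP     : [1, -39]
SUB     : [40]
LOAD 2  : [40, 12]
EQ      : [0]

0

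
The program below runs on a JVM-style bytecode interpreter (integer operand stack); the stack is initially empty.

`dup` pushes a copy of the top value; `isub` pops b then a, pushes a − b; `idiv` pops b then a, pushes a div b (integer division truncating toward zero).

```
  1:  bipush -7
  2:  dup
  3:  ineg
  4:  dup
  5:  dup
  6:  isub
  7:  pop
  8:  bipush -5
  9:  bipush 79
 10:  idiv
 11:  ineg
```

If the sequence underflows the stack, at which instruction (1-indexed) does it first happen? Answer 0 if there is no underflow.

bipush -7 -> [-7]
dup       -> [-7, -7]
ineg      -> [-7, 7]
dup       -> [-7, 7, 7]
dup       -> [-7, 7, 7, 7]
isub      -> [-7, 7, 0]
pop       -> [-7, 7]
bipush -5 -> [-7, 7, -5]
bipush 79 -> [-7, 7, -5, 79]
idiv      -> [-7, 7, 0]
ineg      -> [-7, 7, 0]

0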